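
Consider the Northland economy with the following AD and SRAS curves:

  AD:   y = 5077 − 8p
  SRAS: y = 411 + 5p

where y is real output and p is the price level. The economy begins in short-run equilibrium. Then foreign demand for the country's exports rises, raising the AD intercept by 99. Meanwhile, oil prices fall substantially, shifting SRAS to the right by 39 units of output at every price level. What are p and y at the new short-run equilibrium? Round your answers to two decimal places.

After both shocks: AD is y = 5176 − 8p and SRAS is y = 450 + 5p.
Setting them equal: 4726 = 13p, so p = 363.54.
Substituting into AD, y = 2267.69.

p = 363.54, y = 2267.69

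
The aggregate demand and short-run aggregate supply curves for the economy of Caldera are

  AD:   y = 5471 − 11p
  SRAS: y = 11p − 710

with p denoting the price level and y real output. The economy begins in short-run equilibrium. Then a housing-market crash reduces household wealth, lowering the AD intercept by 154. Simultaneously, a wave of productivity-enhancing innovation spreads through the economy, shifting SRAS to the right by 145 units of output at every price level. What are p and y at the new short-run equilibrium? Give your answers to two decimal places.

After both shocks: AD is y = 5317 − 11p and SRAS is y = 11p − 565.
Setting them equal: 5882 = 22p, so p = 267.36.
Substituting into AD, y = 2376.00.

p = 267.36, y = 2376.00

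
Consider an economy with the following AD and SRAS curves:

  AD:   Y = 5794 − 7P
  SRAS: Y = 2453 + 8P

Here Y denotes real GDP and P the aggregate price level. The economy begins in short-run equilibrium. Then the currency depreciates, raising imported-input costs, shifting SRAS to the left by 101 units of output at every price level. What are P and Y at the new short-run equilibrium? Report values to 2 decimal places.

This is a negative supply shock: SRAS shifts left.
New SRAS: Y = 2352 + 8P.
Set AD = SRAS: 5794 − 7P = 2352 + 8P, so 3442 = 15P and P = 229.47.
Substituting into AD, Y = 4187.73.

P = 229.47, Y = 4187.73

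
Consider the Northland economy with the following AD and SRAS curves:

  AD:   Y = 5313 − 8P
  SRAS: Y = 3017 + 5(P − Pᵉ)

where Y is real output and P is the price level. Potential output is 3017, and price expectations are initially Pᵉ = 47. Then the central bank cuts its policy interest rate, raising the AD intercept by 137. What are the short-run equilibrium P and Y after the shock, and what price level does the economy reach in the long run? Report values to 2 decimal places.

AD shifts right: new AD is Y = 5450 − 8P. With Pᵉ = 47, SRAS is Y = 2782 + 5P.
Short run: 5450 − 8P = 2782 + 5P gives 2668 = 13P, so P = 205.23 and Y = 5450 − 8P = 3808.15.
Y = 3808.15 is above potential 3017; expectations adjust and SRAS shifts left until Y = 3017.
Long run: on the new AD curve, 3017 = 5450 − 8P gives P = 304.13.

Short run: P = 205.23, Y = 3808.15. Long run: P = 304.13.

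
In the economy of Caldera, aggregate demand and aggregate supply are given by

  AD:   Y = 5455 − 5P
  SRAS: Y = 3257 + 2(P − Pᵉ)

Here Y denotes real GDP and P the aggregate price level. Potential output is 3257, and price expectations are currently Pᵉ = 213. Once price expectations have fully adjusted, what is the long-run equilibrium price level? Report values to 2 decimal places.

Short run: with Pᵉ = 213, SRAS is Y = 2831 + 2P. Setting AD = SRAS gives 2624 = 7P, so P = 374.86 and Y = 5455 − 5P = 3580.71.
Output 3580.71 is above potential 3257, so over time expected prices rise and SRAS shifts left until Y returns to 3257.
Long run: Y = 3257 on the AD curve gives 3257 = 5455 − 5P, so P = 439.60.

Long-run P = 439.60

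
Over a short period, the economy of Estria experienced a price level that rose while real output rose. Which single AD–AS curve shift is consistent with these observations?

AD shifted right

P rose and Y rose. An AD shift moves P and Y in the same direction; an SRAS shift moves them in opposite directions.
Here P and Y moved in the same direction, so the AD curve shifted.
Since Y rose, AD shifted right.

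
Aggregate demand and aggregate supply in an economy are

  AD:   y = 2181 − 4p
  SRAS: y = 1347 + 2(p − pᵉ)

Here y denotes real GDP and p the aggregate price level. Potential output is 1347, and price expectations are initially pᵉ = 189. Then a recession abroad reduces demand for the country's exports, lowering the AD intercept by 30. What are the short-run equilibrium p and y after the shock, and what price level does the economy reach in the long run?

AD shifts left: new AD is y = 2151 − 4p. With pᵉ = 189, SRAS is y = 969 + 2p.
Short run: 2151 − 4p = 969 + 2p gives 1182 = 6p, so p = 197 and y = 2151 − 4·197 = 1363.
y = 1363 is above potential 1347; expectations adjust and SRAS shifts left until y = 1347.
Long run: on the new AD curve, 1347 = 2151 − 4p gives p = 201.

Short run: p = 197, y = 1363. Long run: p = 201.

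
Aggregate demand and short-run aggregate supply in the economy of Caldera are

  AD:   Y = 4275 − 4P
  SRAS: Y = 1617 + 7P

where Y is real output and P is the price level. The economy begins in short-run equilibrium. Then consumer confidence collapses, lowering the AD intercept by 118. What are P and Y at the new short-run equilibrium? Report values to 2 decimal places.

P = 230.91, Y = 3233.36

This is a negative demand shock: AD shifts left.
New AD: Y = 4157 − 4P.
Set AD = SRAS: 4157 − 4P = 1617 + 7P, so 2540 = 11P and P = 230.91.
Substituting into AD, Y = 3233.36.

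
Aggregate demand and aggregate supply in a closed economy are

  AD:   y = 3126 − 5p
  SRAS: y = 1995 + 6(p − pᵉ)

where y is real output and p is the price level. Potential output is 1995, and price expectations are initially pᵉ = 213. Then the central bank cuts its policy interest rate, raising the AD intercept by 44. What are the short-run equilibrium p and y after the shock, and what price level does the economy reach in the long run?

Short run: p = 223, y = 2055. Long run: p = 235.

AD shifts right: new AD is y = 3170 − 5p. With pᵉ = 213, SRAS is y = 717 + 6p.
Short run: 3170 − 5p = 717 + 6p gives 2453 = 11p, so p = 223 and y = 3170 − 5·223 = 2055.
y = 2055 is above potential 1995; expectations adjust and SRAS shifts left until y = 1995.
Long run: on the new AD curve, 1995 = 3170 − 5p gives p = 235.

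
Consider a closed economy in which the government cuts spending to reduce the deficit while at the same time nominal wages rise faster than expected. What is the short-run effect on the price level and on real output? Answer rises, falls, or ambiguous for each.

The first event is a negative demand shock: AD shifts left, which by itself pushes P down and Y down.
The second is an adverse supply shock: SRAS shifts left, which by itself pushes P up and Y down.
The two shocks push P in opposite directions, so the effect on P is ambiguous. Both shocks push Y down, so Y falls.

Price level: ambiguous; output: falls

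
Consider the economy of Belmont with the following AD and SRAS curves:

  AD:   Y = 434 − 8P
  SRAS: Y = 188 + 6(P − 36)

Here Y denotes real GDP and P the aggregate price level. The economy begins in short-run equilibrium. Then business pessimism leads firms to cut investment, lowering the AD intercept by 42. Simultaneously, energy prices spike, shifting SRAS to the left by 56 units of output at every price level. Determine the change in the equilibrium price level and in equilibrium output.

ΔP = +1, ΔY = -50

After both shocks: AD is Y = 392 − 8P and SRAS is Y = 6P − 84.
Setting them equal: 476 = 14P, so P = 34.
Y = 392 − 8·34 = 120.
Initially P = 33, Y = 170, so ΔP = +1 and ΔY = -50.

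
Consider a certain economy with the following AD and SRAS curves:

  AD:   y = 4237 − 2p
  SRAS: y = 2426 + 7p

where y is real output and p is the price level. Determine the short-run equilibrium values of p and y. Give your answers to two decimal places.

p = 201.22, y = 3834.56

Set AD = SRAS: 4237 − 2p = 2426 + 7p, so 1811 = 9p and p = 201.22.
Substituting into AD, y = 4237 − 2p = 3834.56.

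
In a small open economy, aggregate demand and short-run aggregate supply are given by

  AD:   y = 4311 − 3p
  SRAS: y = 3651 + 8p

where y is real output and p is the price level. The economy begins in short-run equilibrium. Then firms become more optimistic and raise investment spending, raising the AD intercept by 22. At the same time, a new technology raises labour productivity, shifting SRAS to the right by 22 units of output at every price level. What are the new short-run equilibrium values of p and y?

After both shocks: AD is y = 4333 − 3p and SRAS is y = 3673 + 8p.
Setting them equal: 660 = 11p, so p = 60.
y = 4333 − 3·60 = 4153.

p = 60, y = 4153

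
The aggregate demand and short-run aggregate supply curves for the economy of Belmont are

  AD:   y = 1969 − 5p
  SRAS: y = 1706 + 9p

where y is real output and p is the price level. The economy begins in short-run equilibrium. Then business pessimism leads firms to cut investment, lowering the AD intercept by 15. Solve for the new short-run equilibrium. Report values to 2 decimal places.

p = 17.71, y = 1865.43

This is a negative demand shock: AD shifts left.
New AD: y = 1954 − 5p.
Set AD = SRAS: 1954 − 5p = 1706 + 9p, so 248 = 14p and p = 17.71.
Substituting into AD, y = 1865.43.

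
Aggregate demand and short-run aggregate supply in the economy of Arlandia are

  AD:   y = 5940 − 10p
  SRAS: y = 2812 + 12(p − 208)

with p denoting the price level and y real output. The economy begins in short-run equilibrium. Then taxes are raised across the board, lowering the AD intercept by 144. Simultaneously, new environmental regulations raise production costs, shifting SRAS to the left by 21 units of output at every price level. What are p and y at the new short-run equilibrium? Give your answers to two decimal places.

After both shocks: AD is y = 5796 − 10p and SRAS is y = 295 + 12p.
Setting them equal: 5501 = 22p, so p = 250.05.
Substituting into AD, y = 3295.55.

p = 250.05, y = 3295.55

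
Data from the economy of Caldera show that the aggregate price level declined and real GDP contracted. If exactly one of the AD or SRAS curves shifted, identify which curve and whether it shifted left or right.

AD shifted left

P fell and Y fell. An AD shift moves P and Y in the same direction; an SRAS shift moves them in opposite directions.
Here P and Y moved in the same direction, so the AD curve shifted.
Since Y fell, AD shifted left.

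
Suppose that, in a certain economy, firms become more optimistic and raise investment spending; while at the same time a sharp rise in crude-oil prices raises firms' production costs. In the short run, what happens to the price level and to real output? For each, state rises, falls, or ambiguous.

Price level: rises; output: ambiguous

The first event is a positive demand shock: AD shifts right, which by itself pushes P up and Y up.
The second is an adverse supply shock: SRAS shifts left, which by itself pushes P up and Y down.
Both shocks push P up, so P rises. The two shocks push Y in opposite directions, so the effect on Y is ambiguous.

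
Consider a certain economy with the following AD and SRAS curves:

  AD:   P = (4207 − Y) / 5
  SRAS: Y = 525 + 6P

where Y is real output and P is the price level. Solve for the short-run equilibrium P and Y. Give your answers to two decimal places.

Rearrange AD to Y = 4207 − 5P.
Set AD = SRAS: 4207 − 5P = 525 + 6P, so 3682 = 11P and P = 334.73.
Substituting into AD, Y = 4207 − 5P = 2533.36.

P = 334.73, Y = 2533.36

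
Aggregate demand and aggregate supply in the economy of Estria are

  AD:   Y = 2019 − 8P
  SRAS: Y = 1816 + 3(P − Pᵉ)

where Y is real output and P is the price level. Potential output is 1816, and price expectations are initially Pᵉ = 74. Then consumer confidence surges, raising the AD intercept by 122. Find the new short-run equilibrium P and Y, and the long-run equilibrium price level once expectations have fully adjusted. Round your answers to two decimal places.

Short run: P = 49.73, Y = 1743.18. Long run: P = 40.63.

AD shifts right: new AD is Y = 2141 − 8P. With Pᵉ = 74, SRAS is Y = 1594 + 3P.
Short run: 2141 − 8P = 1594 + 3P gives 547 = 11P, so P = 49.73 and Y = 2141 − 8P = 1743.18.
Y = 1743.18 is below potential 1816; expectations adjust and SRAS shifts right until Y = 1816.
Long run: on the new AD curve, 1816 = 2141 − 8P gives P = 40.63.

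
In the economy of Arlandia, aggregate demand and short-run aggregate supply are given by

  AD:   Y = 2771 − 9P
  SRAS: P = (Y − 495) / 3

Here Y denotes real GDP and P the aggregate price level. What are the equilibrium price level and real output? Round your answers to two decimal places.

Rearrange SRAS to Y = 495 + 3P.
Set AD = SRAS: 2771 − 9P = 495 + 3P, so 2276 = 12P and P = 189.67.
Substituting into AD, Y = 2771 − 9P = 1064.00.

P = 189.67, Y = 1064.00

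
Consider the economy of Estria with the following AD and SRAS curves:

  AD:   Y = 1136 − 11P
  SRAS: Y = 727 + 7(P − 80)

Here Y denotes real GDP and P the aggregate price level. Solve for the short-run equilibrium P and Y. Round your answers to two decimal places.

Write SRAS as Y = 727 + 7P − 560 = 167 + 7P.
Set AD = SRAS: 1136 − 11P = 167 + 7P, so 969 = 18P and P = 53.83.
Substituting into AD, Y = 1136 − 11P = 543.83.

P = 53.83, Y = 543.83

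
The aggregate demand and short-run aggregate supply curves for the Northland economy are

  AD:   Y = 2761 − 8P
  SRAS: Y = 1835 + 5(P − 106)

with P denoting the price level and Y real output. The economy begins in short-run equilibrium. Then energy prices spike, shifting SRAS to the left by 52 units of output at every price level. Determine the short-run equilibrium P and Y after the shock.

P = 116, Y = 1833

This is a negative supply shock: SRAS shifts left.
New SRAS: Y = 1253 + 5P.
Set AD = SRAS: 2761 − 8P = 1253 + 5P, so 1508 = 13P and P = 116.
Y = 2761 − 8·116 = 1833.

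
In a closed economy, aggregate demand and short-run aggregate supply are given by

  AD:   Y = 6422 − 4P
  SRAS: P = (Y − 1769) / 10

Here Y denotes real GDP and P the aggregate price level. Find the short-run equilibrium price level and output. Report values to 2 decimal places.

P = 332.36, Y = 5092.57

Rearrange SRAS to Y = 1769 + 10P.
Set AD = SRAS: 6422 − 4P = 1769 + 10P, so 4653 = 14P and P = 332.36.
Substituting into AD, Y = 6422 − 4P = 5092.57.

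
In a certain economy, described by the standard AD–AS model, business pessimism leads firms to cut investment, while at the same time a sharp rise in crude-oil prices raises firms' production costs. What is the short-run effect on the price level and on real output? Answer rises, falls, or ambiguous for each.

The first event is a negative demand shock: AD shifts left, which by itself pushes P down and Y down.
The second is an adverse supply shock: SRAS shifts left, which by itself pushes P up and Y down.
The two shocks push P in opposite directions, so the effect on P is ambiguous. Both shocks push Y down, so Y falls.

Price level: ambiguous; output: falls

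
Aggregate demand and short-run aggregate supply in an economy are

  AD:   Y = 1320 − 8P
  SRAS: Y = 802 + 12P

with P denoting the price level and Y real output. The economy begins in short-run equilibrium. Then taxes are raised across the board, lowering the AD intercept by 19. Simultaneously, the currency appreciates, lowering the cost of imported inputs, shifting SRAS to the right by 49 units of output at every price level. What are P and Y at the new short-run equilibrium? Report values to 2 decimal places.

P = 22.50, Y = 1121.00

After both shocks: AD is Y = 1301 − 8P and SRAS is Y = 851 + 12P.
Setting them equal: 450 = 20P, so P = 22.50.
Substituting into AD, Y = 1121.00.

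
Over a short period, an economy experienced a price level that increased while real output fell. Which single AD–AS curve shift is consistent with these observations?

P rose and Y fell. An AD shift moves P and Y in the same direction; an SRAS shift moves them in opposite directions.
Here P and Y moved in opposite directions, so the SRAS curve shifted.
Since Y fell, SRAS shifted left.

SRAS shifted left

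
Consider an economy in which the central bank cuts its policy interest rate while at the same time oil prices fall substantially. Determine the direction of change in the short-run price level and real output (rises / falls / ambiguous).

Price level: ambiguous; output: rises

The first event is a positive demand shock: AD shifts right, which by itself pushes P up and Y up.
The second is a favourable supply shock: SRAS shifts right, which by itself pushes P down and Y up.
The two shocks push P in opposite directions, so the effect on P is ambiguous. Both shocks push Y up, so Y rises.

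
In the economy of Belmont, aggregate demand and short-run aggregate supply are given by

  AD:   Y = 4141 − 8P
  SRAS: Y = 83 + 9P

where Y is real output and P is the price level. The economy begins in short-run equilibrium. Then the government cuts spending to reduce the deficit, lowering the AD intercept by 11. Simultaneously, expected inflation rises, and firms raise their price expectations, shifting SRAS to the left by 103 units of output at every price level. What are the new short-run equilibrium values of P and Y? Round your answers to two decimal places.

After both shocks: AD is Y = 4130 − 8P and SRAS is Y = 9P − 20.
Setting them equal: 4150 = 17P, so P = 244.12.
Substituting into AD, Y = 2177.06.

P = 244.12, Y = 2177.06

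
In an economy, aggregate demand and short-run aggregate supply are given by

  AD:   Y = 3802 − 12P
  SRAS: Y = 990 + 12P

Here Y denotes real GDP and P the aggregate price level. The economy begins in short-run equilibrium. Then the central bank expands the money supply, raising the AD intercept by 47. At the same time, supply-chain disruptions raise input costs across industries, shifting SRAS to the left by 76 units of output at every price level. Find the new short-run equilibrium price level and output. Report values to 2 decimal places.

After both shocks: AD is Y = 3849 − 12P and SRAS is Y = 914 + 12P.
Setting them equal: 2935 = 24P, so P = 122.29.
Substituting into AD, Y = 2381.50.

P = 122.29, Y = 2381.50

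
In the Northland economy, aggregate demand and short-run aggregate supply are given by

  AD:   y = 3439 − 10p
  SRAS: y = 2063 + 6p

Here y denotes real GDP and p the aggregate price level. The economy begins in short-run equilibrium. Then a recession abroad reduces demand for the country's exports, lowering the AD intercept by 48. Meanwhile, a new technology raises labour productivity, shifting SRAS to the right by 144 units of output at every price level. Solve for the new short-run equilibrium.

p = 74, y = 2651

After both shocks: AD is y = 3391 − 10p and SRAS is y = 2207 + 6p.
Setting them equal: 1184 = 16p, so p = 74.
y = 3391 − 10·74 = 2651.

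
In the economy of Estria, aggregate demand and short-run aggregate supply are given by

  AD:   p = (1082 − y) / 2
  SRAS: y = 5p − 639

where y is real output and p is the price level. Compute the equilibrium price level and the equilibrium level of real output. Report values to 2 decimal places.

Rearrange AD to y = 1082 − 2p.
Set AD = SRAS: 1082 − 2p = 5p − 639, so 1721 = 7p and p = 245.86.
Substituting into AD, y = 1082 − 2p = 590.29.

p = 245.86, y = 590.29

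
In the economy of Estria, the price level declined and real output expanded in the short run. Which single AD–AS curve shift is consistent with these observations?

P fell and Y rose. An AD shift moves P and Y in the same direction; an SRAS shift moves them in opposite directions.
Here P and Y moved in opposite directions, so the SRAS curve shifted.
Since Y rose, SRAS shifted right.

SRAS shifted right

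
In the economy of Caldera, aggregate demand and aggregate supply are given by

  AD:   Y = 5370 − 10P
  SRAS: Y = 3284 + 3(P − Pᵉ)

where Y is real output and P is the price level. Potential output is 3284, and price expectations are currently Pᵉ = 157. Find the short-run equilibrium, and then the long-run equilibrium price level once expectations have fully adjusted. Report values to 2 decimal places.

Short run: P = 196.69, Y = 3403.08. Long run: P = 208.60.

Short run: with Pᵉ = 157, SRAS is Y = 2813 + 3P. Setting AD = SRAS gives 2557 = 13P, so P = 196.69 and Y = 5370 − 10P = 3403.08.
Output 3403.08 is above potential 3284, so over time expected prices rise and SRAS shifts left until Y returns to 3284.
Long run: Y = 3284 on the AD curve gives 3284 = 5370 − 10P, so P = 208.60.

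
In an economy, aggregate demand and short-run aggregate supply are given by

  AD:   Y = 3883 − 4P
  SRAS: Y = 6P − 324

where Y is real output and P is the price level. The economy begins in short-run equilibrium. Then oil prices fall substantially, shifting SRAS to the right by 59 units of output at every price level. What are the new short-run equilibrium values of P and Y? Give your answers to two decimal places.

This is a positive supply shock: SRAS shifts right.
New SRAS: Y = 6P − 265.
Set AD = SRAS: 3883 − 4P = 6P − 265, so 4148 = 10P and P = 414.80.
Substituting into AD, Y = 2223.80.

P = 414.80, Y = 2223.80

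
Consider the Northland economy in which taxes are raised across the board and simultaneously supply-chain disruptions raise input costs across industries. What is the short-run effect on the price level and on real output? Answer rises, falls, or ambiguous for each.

Price level: ambiguous; output: falls

The first event is a negative demand shock: AD shifts left, which by itself pushes P down and Y down.
The second is an adverse supply shock: SRAS shifts left, which by itself pushes P up and Y down.
The two shocks push P in opposite directions, so the effect on P is ambiguous. Both shocks push Y down, so Y falls.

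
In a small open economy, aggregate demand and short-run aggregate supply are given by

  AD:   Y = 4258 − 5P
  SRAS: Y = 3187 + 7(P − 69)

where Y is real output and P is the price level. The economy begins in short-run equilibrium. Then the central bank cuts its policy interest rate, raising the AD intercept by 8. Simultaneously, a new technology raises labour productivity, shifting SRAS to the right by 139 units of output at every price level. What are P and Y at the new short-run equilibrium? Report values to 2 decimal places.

After both shocks: AD is Y = 4266 − 5P and SRAS is Y = 2843 + 7P.
Setting them equal: 1423 = 12P, so P = 118.58.
Substituting into AD, Y = 3673.08.

P = 118.58, Y = 3673.08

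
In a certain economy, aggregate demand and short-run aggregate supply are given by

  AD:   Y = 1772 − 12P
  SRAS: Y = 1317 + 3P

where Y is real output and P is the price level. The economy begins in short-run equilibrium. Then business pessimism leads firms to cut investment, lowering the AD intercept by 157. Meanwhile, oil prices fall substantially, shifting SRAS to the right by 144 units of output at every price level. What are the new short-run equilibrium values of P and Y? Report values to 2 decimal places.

After both shocks: AD is Y = 1615 − 12P and SRAS is Y = 1461 + 3P.
Setting them equal: 154 = 15P, so P = 10.27.
Substituting into AD, Y = 1491.80.

P = 10.27, Y = 1491.80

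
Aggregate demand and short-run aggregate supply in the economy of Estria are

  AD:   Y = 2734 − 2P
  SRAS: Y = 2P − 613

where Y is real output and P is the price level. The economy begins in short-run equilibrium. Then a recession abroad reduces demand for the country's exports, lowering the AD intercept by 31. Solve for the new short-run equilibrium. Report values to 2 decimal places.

P = 829.00, Y = 1045.00

This is a negative demand shock: AD shifts left.
New AD: Y = 2703 − 2P.
Set AD = SRAS: 2703 − 2P = 2P − 613, so 3316 = 4P and P = 829.00.
Substituting into AD, Y = 1045.00.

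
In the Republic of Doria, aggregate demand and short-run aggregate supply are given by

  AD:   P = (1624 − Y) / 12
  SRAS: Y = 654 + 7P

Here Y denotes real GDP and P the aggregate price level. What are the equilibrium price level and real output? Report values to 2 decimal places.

Rearrange AD to Y = 1624 − 12P.
Set AD = SRAS: 1624 − 12P = 654 + 7P, so 970 = 19P and P = 51.05.
Substituting into AD, Y = 1624 − 12P = 1011.37.

P = 51.05, Y = 1011.37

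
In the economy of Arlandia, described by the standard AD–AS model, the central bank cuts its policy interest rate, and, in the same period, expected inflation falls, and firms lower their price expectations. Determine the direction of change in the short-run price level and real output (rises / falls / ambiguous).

The first event is a positive demand shock: AD shifts right, which by itself pushes P up and Y up.
The second is a favourable supply shock: SRAS shifts right, which by itself pushes P down and Y up.
The two shocks push P in opposite directions, so the effect on P is ambiguous. Both shocks push Y up, so Y rises.

Price level: ambiguous; output: rises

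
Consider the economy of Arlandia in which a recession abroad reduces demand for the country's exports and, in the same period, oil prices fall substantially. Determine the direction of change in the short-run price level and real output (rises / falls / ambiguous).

The first event is a negative demand shock: AD shifts left, which by itself pushes P down and Y down.
The second is a favourable supply shock: SRAS shifts right, which by itself pushes P down and Y up.
Both shocks push P down, so P falls. The two shocks push Y in opposite directions, so the effect on Y is ambiguous.

Price level: falls; output: ambiguous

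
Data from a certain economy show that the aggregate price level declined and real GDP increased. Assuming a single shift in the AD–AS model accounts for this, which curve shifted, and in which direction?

SRAS shifted right

P fell and Y rose. An AD shift moves P and Y in the same direction; an SRAS shift moves them in opposite directions.
Here P and Y moved in opposite directions, so the SRAS curve shifted.
Since Y rose, SRAS shifted right.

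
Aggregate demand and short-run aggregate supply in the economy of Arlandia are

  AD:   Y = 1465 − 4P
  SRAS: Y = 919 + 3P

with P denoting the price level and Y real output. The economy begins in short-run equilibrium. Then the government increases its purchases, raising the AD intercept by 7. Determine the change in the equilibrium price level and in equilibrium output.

This is a positive demand shock: AD shifts right.
New AD: Y = 1472 − 4P.
Set AD = SRAS: 1472 − 4P = 919 + 3P, so 553 = 7P and P = 79.
Y = 1472 − 4·79 = 1156.
Initially P = 78, Y = 1153, so ΔP = +1 and ΔY = +3.

ΔP = +1, ΔY = +3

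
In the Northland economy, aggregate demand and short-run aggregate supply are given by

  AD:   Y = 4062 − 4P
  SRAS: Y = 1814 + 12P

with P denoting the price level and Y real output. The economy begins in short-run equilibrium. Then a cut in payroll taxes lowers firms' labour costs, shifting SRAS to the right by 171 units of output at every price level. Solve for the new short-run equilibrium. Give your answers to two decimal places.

P = 129.81, Y = 3542.75

This is a positive supply shock: SRAS shifts right.
New SRAS: Y = 1985 + 12P.
Set AD = SRAS: 4062 − 4P = 1985 + 12P, so 2077 = 16P and P = 129.81.
Substituting into AD, Y = 3542.75.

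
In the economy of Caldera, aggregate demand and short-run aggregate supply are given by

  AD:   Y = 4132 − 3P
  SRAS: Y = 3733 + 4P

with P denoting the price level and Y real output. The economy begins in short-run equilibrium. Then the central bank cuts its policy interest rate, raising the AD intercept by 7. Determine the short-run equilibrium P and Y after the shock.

This is a positive demand shock: AD shifts right.
New AD: Y = 4139 − 3P.
Set AD = SRAS: 4139 − 3P = 3733 + 4P, so 406 = 7P and P = 58.
Y = 4139 − 3·58 = 3965.

P = 58, Y = 3965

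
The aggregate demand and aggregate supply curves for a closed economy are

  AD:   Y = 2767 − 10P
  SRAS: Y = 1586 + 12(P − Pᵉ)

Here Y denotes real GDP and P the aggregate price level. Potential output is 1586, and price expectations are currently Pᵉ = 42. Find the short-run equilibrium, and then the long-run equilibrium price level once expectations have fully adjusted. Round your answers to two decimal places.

Short run: with Pᵉ = 42, SRAS is Y = 1082 + 12P. Setting AD = SRAS gives 1685 = 22P, so P = 76.59 and Y = 2767 − 10P = 2001.09.
Output 2001.09 is above potential 1586, so over time expected prices rise and SRAS shifts left until Y returns to 1586.
Long run: Y = 1586 on the AD curve gives 1586 = 2767 − 10P, so P = 118.10.

Short run: P = 76.59, Y = 2001.09. Long run: P = 118.10.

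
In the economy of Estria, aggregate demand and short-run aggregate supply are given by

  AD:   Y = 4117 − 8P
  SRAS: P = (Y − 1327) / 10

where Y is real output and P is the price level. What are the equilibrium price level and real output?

P = 155, Y = 2877

Rearrange SRAS to Y = 1327 + 10P.
Set AD = SRAS: 4117 − 8P = 1327 + 10P, so 2790 = 18P and P = 155.
Then Y = 4117 − 8·155 = 2877.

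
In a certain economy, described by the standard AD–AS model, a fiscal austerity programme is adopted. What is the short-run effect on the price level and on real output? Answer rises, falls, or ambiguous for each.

This is a negative demand shock: AD shifts left.
Moving along the upward-sloping SRAS curve, P falls and Y falls.

Price level: falls; output: falls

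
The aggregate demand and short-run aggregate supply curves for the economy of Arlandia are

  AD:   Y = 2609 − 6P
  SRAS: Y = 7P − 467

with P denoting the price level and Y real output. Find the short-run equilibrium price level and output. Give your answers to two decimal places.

P = 236.62, Y = 1189.31

Set AD = SRAS: 2609 − 6P = 7P − 467, so 3076 = 13P and P = 236.62.
Substituting into AD, Y = 2609 − 6P = 1189.31.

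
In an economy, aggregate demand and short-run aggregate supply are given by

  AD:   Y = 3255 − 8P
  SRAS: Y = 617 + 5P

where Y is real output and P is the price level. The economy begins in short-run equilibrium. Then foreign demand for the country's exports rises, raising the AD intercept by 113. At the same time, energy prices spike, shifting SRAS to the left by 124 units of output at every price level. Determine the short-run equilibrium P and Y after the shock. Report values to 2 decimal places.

P = 221.15, Y = 1598.77

After both shocks: AD is Y = 3368 − 8P and SRAS is Y = 493 + 5P.
Setting them equal: 2875 = 13P, so P = 221.15.
Substituting into AD, Y = 1598.77.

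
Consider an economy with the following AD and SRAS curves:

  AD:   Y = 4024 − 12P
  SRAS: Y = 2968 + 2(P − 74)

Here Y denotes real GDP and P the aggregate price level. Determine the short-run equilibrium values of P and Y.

P = 86, Y = 2992

Write SRAS as Y = 2968 + 2P − 148 = 2820 + 2P.
Set AD = SRAS: 4024 − 12P = 2820 + 2P, so 1204 = 14P and P = 86.
Then Y = 4024 − 12·86 = 2992.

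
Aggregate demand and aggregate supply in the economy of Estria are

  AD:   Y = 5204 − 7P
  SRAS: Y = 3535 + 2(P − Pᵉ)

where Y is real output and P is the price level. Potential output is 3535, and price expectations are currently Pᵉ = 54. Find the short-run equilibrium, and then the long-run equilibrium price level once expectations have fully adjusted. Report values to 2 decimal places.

Short run: P = 197.44, Y = 3821.89. Long run: P = 238.43.

Short run: with Pᵉ = 54, SRAS is Y = 3427 + 2P. Setting AD = SRAS gives 1777 = 9P, so P = 197.44 and Y = 5204 − 7P = 3821.89.
Output 3821.89 is above potential 3535, so over time expected prices rise and SRAS shifts left until Y returns to 3535.
Long run: Y = 3535 on the AD curve gives 3535 = 5204 − 7P, so P = 238.43.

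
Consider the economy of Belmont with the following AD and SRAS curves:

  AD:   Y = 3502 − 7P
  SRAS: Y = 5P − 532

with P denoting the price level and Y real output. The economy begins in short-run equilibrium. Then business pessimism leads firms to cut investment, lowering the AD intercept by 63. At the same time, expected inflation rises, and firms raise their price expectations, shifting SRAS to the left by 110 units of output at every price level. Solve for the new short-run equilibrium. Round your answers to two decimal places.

After both shocks: AD is Y = 3439 − 7P and SRAS is Y = 5P − 642.
Setting them equal: 4081 = 12P, so P = 340.08.
Substituting into AD, Y = 1058.42.

P = 340.08, Y = 1058.42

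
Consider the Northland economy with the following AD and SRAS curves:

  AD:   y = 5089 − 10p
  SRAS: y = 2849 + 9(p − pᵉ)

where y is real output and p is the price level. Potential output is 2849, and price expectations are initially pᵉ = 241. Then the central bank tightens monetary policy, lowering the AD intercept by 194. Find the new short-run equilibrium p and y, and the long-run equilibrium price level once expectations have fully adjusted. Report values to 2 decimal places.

Short run: p = 221.84, y = 2676.58. Long run: p = 204.60.

AD shifts left: new AD is y = 4895 − 10p. With pᵉ = 241, SRAS is y = 680 + 9p.
Short run: 4895 − 10p = 680 + 9p gives 4215 = 19p, so p = 221.84 and y = 4895 − 10p = 2676.58.
y = 2676.58 is below potential 2849; expectations adjust and SRAS shifts right until y = 2849.
Long run: on the new AD curve, 2849 = 4895 − 10p gives p = 204.60.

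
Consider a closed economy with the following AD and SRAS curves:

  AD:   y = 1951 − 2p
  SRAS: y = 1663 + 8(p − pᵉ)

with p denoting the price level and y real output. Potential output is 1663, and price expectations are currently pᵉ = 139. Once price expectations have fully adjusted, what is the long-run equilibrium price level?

Long-run p = 144

Short run: with pᵉ = 139, SRAS is y = 551 + 8p. Setting AD = SRAS gives 1400 = 10p, so p = 140 and y = 1951 − 2·140 = 1671.
Output 1671 is above potential 1663, so over time expected prices rise and SRAS shifts left until y returns to 1663.
Long run: y = 1663 on the AD curve gives 1663 = 1951 − 2p, so p = 144.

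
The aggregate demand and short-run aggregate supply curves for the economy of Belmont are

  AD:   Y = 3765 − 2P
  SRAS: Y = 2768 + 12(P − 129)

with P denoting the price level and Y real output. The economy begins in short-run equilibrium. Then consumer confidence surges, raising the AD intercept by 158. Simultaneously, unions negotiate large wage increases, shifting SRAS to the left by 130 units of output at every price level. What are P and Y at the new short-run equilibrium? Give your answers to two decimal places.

After both shocks: AD is Y = 3923 − 2P and SRAS is Y = 1090 + 12P.
Setting them equal: 2833 = 14P, so P = 202.36.
Substituting into AD, Y = 3518.29.

P = 202.36, Y = 3518.29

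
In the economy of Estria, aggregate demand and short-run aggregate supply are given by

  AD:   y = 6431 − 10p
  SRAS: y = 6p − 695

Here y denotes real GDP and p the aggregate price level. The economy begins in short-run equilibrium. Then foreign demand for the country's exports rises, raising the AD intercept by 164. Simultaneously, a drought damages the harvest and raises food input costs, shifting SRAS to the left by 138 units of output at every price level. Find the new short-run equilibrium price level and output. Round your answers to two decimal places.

p = 464.25, y = 1952.50

After both shocks: AD is y = 6595 − 10p and SRAS is y = 6p − 833.
Setting them equal: 7428 = 16p, so p = 464.25.
Substituting into AD, y = 1952.50.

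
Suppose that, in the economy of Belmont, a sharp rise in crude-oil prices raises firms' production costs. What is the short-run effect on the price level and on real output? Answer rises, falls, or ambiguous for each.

Price level: rises; output: falls

This is an adverse supply shock: SRAS shifts left.
Moving along the downward-sloping AD curve, P rises and Y falls.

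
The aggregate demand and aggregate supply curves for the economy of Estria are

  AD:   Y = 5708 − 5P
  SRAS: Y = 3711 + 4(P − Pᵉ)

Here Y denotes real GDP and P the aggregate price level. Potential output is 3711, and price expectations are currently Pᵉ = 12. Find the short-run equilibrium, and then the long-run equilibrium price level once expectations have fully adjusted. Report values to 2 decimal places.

Short run: with Pᵉ = 12, SRAS is Y = 3663 + 4P. Setting AD = SRAS gives 2045 = 9P, so P = 227.22 and Y = 5708 − 5P = 4571.89.
Output 4571.89 is above potential 3711, so over time expected prices rise and SRAS shifts left until Y returns to 3711.
Long run: Y = 3711 on the AD curve gives 3711 = 5708 − 5P, so P = 399.40.

Short run: P = 227.22, Y = 4571.89. Long run: P = 399.40.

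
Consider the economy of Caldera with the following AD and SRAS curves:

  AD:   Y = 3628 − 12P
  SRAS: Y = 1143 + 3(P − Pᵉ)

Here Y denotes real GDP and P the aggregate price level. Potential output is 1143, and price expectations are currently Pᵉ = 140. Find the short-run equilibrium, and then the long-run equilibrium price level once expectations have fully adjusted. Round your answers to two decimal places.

Short run: P = 193.67, Y = 1304.00. Long run: P = 207.08.

Short run: with Pᵉ = 140, SRAS is Y = 723 + 3P. Setting AD = SRAS gives 2905 = 15P, so P = 193.67 and Y = 3628 − 12P = 1304.00.
Output 1304.00 is above potential 1143, so over time expected prices rise and SRAS shifts left until Y returns to 1143.
Long run: Y = 1143 on the AD curve gives 1143 = 3628 − 12P, so P = 207.08.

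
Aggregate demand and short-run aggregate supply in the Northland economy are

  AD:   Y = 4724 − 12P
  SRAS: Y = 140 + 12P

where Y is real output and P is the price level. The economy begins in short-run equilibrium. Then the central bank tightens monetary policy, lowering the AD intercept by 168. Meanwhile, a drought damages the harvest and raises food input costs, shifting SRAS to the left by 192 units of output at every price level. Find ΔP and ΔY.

ΔP = +1, ΔY = -180

After both shocks: AD is Y = 4556 − 12P and SRAS is Y = 12P − 52.
Setting them equal: 4608 = 24P, so P = 192.
Y = 4556 − 12·192 = 2252.
Initially P = 191, Y = 2432, so ΔP = +1 and ΔY = -180.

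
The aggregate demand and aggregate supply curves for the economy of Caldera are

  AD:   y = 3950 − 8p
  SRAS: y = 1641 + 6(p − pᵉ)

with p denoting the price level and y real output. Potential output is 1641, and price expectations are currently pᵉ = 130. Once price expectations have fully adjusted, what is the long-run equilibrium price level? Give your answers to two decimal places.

Short run: with pᵉ = 130, SRAS is y = 861 + 6p. Setting AD = SRAS gives 3089 = 14p, so p = 220.64 and y = 3950 − 8p = 2184.86.
Output 2184.86 is above potential 1641, so over time expected prices rise and SRAS shifts left until y returns to 1641.
Long run: y = 1641 on the AD curve gives 1641 = 3950 − 8p, so p = 288.63.

Long-run p = 288.63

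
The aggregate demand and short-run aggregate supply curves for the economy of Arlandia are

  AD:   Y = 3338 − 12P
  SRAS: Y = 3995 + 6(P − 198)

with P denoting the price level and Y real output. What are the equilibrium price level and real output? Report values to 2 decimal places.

P = 29.50, Y = 2984.00

Write SRAS as Y = 3995 + 6P − 1188 = 2807 + 6P.
Set AD = SRAS: 3338 − 12P = 2807 + 6P, so 531 = 18P and P = 29.50.
Substituting into AD, Y = 3338 − 12P = 2984.00.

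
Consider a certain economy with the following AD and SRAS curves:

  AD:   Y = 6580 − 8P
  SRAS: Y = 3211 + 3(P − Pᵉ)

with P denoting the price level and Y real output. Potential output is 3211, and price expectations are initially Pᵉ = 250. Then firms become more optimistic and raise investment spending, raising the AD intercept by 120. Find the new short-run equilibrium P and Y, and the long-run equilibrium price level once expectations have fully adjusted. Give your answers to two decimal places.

Short run: P = 385.36, Y = 3617.09. Long run: P = 436.13.

AD shifts right: new AD is Y = 6700 − 8P. With Pᵉ = 250, SRAS is Y = 2461 + 3P.
Short run: 6700 − 8P = 2461 + 3P gives 4239 = 11P, so P = 385.36 and Y = 6700 − 8P = 3617.09.
Y = 3617.09 is above potential 3211; expectations adjust and SRAS shifts left until Y = 3211.
Long run: on the new AD curve, 3211 = 6700 − 8P gives P = 436.13.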